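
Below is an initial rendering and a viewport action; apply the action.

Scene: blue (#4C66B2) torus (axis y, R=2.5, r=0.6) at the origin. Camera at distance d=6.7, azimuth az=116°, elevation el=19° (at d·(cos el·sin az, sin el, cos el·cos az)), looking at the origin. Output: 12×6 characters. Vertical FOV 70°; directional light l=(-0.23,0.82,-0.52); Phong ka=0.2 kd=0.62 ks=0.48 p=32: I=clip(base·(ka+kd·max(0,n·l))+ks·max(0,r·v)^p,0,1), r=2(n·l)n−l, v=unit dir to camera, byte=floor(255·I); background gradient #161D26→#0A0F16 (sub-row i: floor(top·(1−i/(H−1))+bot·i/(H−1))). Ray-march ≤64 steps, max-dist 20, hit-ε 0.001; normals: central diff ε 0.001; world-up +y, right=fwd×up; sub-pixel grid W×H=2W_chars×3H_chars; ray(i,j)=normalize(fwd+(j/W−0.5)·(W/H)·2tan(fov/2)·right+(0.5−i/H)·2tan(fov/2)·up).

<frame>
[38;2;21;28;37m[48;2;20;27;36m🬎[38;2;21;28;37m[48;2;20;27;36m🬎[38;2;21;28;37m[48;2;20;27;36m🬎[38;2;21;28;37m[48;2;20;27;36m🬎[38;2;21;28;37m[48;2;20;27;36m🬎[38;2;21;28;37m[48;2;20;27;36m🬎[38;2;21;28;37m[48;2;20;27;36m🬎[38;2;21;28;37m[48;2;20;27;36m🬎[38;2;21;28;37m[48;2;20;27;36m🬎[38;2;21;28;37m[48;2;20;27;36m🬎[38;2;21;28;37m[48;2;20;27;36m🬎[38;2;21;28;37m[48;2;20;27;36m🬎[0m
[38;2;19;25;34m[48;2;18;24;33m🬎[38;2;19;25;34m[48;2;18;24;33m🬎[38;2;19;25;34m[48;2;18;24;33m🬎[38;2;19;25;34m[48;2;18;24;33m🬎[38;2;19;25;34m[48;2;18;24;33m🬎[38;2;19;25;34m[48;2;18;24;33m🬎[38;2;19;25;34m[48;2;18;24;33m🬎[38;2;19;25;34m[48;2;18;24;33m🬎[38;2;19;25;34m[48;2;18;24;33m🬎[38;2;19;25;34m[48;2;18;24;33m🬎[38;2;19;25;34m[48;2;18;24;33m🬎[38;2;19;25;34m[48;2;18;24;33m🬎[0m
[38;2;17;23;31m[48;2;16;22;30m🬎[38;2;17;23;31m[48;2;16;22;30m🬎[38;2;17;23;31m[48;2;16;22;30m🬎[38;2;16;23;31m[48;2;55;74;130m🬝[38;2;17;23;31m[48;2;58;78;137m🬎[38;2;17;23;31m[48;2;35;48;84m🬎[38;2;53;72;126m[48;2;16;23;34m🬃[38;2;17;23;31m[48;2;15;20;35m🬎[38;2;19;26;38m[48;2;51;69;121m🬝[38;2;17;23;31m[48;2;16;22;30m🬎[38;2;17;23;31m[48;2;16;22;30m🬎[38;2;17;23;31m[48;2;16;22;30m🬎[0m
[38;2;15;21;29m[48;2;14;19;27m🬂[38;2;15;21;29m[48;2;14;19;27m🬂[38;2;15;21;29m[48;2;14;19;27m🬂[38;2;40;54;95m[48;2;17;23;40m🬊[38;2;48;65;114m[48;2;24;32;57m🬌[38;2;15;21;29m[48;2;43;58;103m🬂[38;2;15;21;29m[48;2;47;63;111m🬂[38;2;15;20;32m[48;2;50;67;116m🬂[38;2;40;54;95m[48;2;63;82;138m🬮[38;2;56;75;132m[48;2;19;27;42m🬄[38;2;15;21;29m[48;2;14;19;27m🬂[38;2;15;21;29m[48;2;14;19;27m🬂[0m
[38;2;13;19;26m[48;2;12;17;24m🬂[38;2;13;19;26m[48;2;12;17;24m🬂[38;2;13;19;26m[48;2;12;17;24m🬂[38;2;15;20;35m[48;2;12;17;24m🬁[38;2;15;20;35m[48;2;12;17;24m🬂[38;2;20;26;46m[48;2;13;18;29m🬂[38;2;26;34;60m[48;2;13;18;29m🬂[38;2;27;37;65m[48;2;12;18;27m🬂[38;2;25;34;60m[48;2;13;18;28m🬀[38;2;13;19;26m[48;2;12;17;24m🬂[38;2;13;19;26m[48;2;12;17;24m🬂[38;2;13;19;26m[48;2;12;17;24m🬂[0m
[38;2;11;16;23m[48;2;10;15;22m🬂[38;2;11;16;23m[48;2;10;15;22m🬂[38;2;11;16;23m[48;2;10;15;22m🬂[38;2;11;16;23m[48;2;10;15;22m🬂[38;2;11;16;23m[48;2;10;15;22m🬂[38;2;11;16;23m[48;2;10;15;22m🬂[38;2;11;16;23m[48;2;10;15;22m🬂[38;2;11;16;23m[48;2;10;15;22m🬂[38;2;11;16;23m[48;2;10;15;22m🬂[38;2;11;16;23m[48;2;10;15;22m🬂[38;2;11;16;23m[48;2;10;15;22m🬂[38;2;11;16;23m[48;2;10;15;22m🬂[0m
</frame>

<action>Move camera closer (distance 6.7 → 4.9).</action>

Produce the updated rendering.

<frame>
[38;2;21;28;37m[48;2;20;27;36m🬎[38;2;21;28;37m[48;2;20;27;36m🬎[38;2;21;28;37m[48;2;20;27;36m🬎[38;2;21;28;37m[48;2;20;27;36m🬎[38;2;21;28;37m[48;2;20;27;36m🬎[38;2;21;28;37m[48;2;20;27;36m🬎[38;2;21;28;37m[48;2;20;27;36m🬎[38;2;21;28;37m[48;2;20;27;36m🬎[38;2;21;28;37m[48;2;20;27;36m🬎[38;2;21;28;37m[48;2;20;27;36m🬎[38;2;21;28;37m[48;2;20;27;36m🬎[38;2;21;28;37m[48;2;20;27;36m🬎[0m
[38;2;19;25;34m[48;2;18;24;33m🬎[38;2;19;25;34m[48;2;18;24;33m🬎[38;2;19;25;34m[48;2;18;24;33m🬎[38;2;19;25;34m[48;2;18;24;33m🬎[38;2;19;25;34m[48;2;18;24;33m🬎[38;2;19;25;34m[48;2;18;24;33m🬎[38;2;19;25;34m[48;2;18;24;33m🬎[38;2;19;25;34m[48;2;18;24;33m🬎[38;2;19;25;34m[48;2;18;24;33m🬎[38;2;19;25;34m[48;2;18;24;33m🬎[38;2;19;25;34m[48;2;18;24;33m🬎[38;2;19;25;34m[48;2;18;24;33m🬎[0m
[38;2;17;23;31m[48;2;16;22;30m🬎[38;2;17;23;31m[48;2;16;22;30m🬎[38;2;17;23;31m[48;2;54;73;127m🬎[38;2;17;23;31m[48;2;58;79;138m🬆[38;2;17;24;32m[48;2;51;69;121m🬂[38;2;19;27;43m[48;2;72;89;139m🬰[38;2;16;22;33m[48;2;39;52;92m🬰[38;2;16;22;33m[48;2;35;47;83m🬰[38;2;16;22;33m[48;2;44;59;104m🬰[38;2;19;26;38m[48;2;44;59;103m🬝[38;2;57;76;134m[48;2;16;23;31m🬏[38;2;17;23;31m[48;2;16;22;30m🬎[0m
[38;2;15;21;29m[48;2;14;19;27m🬂[38;2;15;21;35m[48;2;34;47;82m▌[38;2;51;69;121m[48;2;39;53;93m🬊[38;2;53;72;126m[48;2;43;58;103m🬌[38;2;17;23;36m[48;2;51;68;120m🬂[38;2;51;69;120m[48;2;14;20;28m🬱[38;2;14;20;28m[48;2;52;70;122m🬎[38;2;15;21;29m[48;2;52;70;122m🬂[38;2;15;20;35m[48;2;66;85;139m🬂[38;2;39;52;92m[48;2;68;86;142m🬂[38;2;57;77;136m[48;2;54;73;127m🬍[38;2;52;69;122m[48;2;14;20;28m🬓[0m
[38;2;13;19;26m[48;2;12;17;24m🬂[38;2;19;26;45m[48;2;13;18;28m🬁[38;2;29;39;69m[48;2;17;23;40m🬂[38;2;34;47;82m[48;2;21;29;51m🬊[38;2;39;53;93m[48;2;28;37;66m🬊[38;2;42;57;100m[48;2;32;43;75m🬊[38;2;45;60;105m[48;2;35;46;82m🬊[38;2;63;80;129m[48;2;37;50;89m🬂[38;2;80;96;145m[48;2;38;51;90m🬂[38;2;52;69;118m[48;2;37;50;87m🬂[38;2;42;56;100m[48;2;20;27;45m🬎[38;2;39;52;92m[48;2;12;17;24m🬀[0m
[38;2;11;16;23m[48;2;10;15;22m🬂[38;2;11;16;23m[48;2;10;15;22m🬂[38;2;15;20;35m[48;2;10;15;22m🬁[38;2;15;20;35m[48;2;10;15;22m🬂[38;2;15;20;36m[48;2;10;15;22m🬎[38;2;20;27;47m[48;2;12;17;28m🬂[38;2;23;31;54m[48;2;12;17;28m🬂[38;2;24;33;57m[48;2;12;17;28m🬂[38;2;23;32;56m[48;2;11;16;25m🬂[38;2;18;25;43m[48;2;10;15;22m🬂[38;2;11;16;23m[48;2;10;15;22m🬂[38;2;11;16;23m[48;2;10;15;22m🬂[0m
</frame>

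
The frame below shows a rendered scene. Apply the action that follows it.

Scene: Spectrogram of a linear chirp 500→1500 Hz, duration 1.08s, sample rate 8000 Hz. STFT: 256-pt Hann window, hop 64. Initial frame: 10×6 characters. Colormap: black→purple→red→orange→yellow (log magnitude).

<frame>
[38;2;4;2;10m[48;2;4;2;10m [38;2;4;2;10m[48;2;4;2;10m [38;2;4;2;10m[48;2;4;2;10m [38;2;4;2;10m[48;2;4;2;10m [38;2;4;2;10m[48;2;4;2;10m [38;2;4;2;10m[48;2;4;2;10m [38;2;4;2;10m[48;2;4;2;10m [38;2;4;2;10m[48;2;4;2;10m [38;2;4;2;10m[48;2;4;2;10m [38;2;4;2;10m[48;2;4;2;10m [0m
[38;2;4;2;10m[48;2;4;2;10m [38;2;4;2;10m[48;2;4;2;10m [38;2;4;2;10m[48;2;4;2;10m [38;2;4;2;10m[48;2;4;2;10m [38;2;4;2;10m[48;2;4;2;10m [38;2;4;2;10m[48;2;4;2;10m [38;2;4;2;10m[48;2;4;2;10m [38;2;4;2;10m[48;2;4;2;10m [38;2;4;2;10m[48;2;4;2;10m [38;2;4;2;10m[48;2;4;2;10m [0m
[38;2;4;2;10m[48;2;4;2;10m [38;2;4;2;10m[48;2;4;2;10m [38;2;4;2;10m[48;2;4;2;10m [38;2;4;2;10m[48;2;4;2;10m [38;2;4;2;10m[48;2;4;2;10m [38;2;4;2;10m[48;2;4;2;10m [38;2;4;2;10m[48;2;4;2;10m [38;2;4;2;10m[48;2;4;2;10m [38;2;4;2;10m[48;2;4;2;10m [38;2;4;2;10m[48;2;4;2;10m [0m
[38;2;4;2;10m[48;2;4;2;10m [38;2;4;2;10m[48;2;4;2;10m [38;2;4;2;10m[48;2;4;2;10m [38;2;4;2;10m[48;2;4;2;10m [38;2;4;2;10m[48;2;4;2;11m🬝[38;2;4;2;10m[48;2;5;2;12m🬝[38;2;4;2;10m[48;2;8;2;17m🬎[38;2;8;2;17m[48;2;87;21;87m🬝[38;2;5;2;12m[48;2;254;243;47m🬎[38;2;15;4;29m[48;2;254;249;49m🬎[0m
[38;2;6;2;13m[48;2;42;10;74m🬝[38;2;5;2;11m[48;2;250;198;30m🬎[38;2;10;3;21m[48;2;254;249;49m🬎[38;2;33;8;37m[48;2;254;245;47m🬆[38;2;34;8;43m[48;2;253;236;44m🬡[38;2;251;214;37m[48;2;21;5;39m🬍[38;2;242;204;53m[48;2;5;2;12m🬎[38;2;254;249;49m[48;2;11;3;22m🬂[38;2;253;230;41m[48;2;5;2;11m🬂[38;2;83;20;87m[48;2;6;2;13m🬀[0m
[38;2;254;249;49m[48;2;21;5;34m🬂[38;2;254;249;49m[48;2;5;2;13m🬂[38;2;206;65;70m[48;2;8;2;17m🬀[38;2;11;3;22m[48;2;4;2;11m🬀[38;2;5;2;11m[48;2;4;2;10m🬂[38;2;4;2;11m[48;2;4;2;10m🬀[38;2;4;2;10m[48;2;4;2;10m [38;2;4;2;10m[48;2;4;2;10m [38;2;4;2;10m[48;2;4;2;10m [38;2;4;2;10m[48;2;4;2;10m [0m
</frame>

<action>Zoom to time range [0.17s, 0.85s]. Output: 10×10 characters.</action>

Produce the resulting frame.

<frame>
[38;2;4;2;10m[48;2;4;2;10m [38;2;4;2;10m[48;2;4;2;10m [38;2;4;2;10m[48;2;4;2;10m [38;2;4;2;10m[48;2;4;2;10m [38;2;4;2;10m[48;2;4;2;10m [38;2;4;2;10m[48;2;4;2;10m [38;2;4;2;10m[48;2;4;2;10m [38;2;4;2;10m[48;2;4;2;10m [38;2;4;2;10m[48;2;4;2;10m [38;2;4;2;10m[48;2;4;2;10m [0m
[38;2;4;2;10m[48;2;4;2;10m [38;2;4;2;10m[48;2;4;2;10m [38;2;4;2;10m[48;2;4;2;10m [38;2;4;2;10m[48;2;4;2;10m [38;2;4;2;10m[48;2;4;2;10m [38;2;4;2;10m[48;2;4;2;10m [38;2;4;2;10m[48;2;4;2;10m [38;2;4;2;10m[48;2;4;2;10m [38;2;4;2;10m[48;2;4;2;10m [38;2;4;2;10m[48;2;4;2;10m [0m
[38;2;4;2;10m[48;2;4;2;10m [38;2;4;2;10m[48;2;4;2;10m [38;2;4;2;10m[48;2;4;2;10m [38;2;4;2;10m[48;2;4;2;10m [38;2;4;2;10m[48;2;4;2;10m [38;2;4;2;10m[48;2;4;2;10m [38;2;4;2;10m[48;2;4;2;10m [38;2;4;2;10m[48;2;4;2;10m [38;2;4;2;10m[48;2;4;2;10m [38;2;4;2;10m[48;2;4;2;10m [0m
[38;2;4;2;10m[48;2;4;2;10m [38;2;4;2;10m[48;2;4;2;10m [38;2;4;2;10m[48;2;4;2;10m [38;2;4;2;10m[48;2;4;2;10m [38;2;4;2;10m[48;2;4;2;10m [38;2;4;2;10m[48;2;4;2;10m [38;2;4;2;10m[48;2;4;2;10m [38;2;4;2;10m[48;2;4;2;10m [38;2;4;2;10m[48;2;4;2;10m [38;2;4;2;10m[48;2;4;2;10m [0m
[38;2;4;2;10m[48;2;4;2;10m [38;2;4;2;10m[48;2;4;2;10m [38;2;4;2;10m[48;2;4;2;10m [38;2;4;2;10m[48;2;4;2;10m [38;2;4;2;10m[48;2;4;2;10m [38;2;4;2;10m[48;2;4;2;10m [38;2;4;2;10m[48;2;4;2;10m [38;2;4;2;10m[48;2;4;2;10m [38;2;4;2;10m[48;2;4;2;10m [38;2;4;2;10m[48;2;4;2;10m [0m
[38;2;4;2;10m[48;2;4;2;10m [38;2;4;2;10m[48;2;4;2;10m [38;2;4;2;10m[48;2;4;2;10m [38;2;4;2;10m[48;2;4;2;10m [38;2;4;2;10m[48;2;4;2;10m [38;2;4;2;10m[48;2;4;2;10m [38;2;4;2;10m[48;2;4;2;10m [38;2;4;2;10m[48;2;4;2;10m [38;2;4;2;10m[48;2;4;2;10m [38;2;4;2;10m[48;2;4;2;11m🬝[0m
[38;2;4;2;10m[48;2;4;2;10m [38;2;4;2;10m[48;2;4;2;10m [38;2;4;2;10m[48;2;4;2;10m [38;2;4;2;10m[48;2;4;2;11m🬎[38;2;4;2;10m[48;2;5;2;11m🬎[38;2;4;2;10m[48;2;6;2;14m🬎[38;2;4;2;10m[48;2;11;3;23m🬎[38;2;9;2;19m[48;2;50;11;87m🬝[38;2;7;2;16m[48;2;231;147;52m🬎[38;2;20;5;37m[48;2;254;249;49m🬎[0m
[38;2;7;2;15m[48;2;31;7;55m🬝[38;2;30;8;28m[48;2;252;196;28m🬝[38;2;12;3;23m[48;2;254;249;49m🬎[38;2;34;8;38m[48;2;252;221;38m🬆[38;2;11;3;23m[48;2;253;231;42m🬂[38;2;56;13;66m[48;2;254;249;49m🬰[38;2;249;213;43m[48;2;11;3;23m🬎[38;2;253;236;44m[48;2;65;17;36m🬆[38;2;254;249;49m[48;2;18;4;34m🬂[38;2;236;161;46m[48;2;7;2;16m🬂[0m
[38;2;247;210;45m[48;2;11;3;23m🬎[38;2;254;249;49m[48;2;27;6;40m🬂[38;2;251;196;29m[48;2;8;2;17m🬂[38;2;83;20;87m[48;2;9;2;19m🬀[38;2;11;3;22m[48;2;4;2;10m🬂[38;2;6;2;14m[48;2;4;2;10m🬂[38;2;5;2;11m[48;2;4;2;10m🬂[38;2;4;2;11m[48;2;4;2;10m🬂[38;2;4;2;10m[48;2;4;2;10m [38;2;4;2;10m[48;2;4;2;10m [0m
[38;2;4;2;11m[48;2;4;2;10m🬂[38;2;4;2;10m[48;2;4;2;10m [38;2;4;2;10m[48;2;4;2;10m [38;2;4;2;10m[48;2;4;2;10m [38;2;4;2;10m[48;2;4;2;10m [38;2;4;2;10m[48;2;4;2;10m [38;2;4;2;10m[48;2;4;2;10m [38;2;4;2;10m[48;2;4;2;10m [38;2;4;2;10m[48;2;4;2;10m [38;2;4;2;10m[48;2;4;2;10m [0m
</frame>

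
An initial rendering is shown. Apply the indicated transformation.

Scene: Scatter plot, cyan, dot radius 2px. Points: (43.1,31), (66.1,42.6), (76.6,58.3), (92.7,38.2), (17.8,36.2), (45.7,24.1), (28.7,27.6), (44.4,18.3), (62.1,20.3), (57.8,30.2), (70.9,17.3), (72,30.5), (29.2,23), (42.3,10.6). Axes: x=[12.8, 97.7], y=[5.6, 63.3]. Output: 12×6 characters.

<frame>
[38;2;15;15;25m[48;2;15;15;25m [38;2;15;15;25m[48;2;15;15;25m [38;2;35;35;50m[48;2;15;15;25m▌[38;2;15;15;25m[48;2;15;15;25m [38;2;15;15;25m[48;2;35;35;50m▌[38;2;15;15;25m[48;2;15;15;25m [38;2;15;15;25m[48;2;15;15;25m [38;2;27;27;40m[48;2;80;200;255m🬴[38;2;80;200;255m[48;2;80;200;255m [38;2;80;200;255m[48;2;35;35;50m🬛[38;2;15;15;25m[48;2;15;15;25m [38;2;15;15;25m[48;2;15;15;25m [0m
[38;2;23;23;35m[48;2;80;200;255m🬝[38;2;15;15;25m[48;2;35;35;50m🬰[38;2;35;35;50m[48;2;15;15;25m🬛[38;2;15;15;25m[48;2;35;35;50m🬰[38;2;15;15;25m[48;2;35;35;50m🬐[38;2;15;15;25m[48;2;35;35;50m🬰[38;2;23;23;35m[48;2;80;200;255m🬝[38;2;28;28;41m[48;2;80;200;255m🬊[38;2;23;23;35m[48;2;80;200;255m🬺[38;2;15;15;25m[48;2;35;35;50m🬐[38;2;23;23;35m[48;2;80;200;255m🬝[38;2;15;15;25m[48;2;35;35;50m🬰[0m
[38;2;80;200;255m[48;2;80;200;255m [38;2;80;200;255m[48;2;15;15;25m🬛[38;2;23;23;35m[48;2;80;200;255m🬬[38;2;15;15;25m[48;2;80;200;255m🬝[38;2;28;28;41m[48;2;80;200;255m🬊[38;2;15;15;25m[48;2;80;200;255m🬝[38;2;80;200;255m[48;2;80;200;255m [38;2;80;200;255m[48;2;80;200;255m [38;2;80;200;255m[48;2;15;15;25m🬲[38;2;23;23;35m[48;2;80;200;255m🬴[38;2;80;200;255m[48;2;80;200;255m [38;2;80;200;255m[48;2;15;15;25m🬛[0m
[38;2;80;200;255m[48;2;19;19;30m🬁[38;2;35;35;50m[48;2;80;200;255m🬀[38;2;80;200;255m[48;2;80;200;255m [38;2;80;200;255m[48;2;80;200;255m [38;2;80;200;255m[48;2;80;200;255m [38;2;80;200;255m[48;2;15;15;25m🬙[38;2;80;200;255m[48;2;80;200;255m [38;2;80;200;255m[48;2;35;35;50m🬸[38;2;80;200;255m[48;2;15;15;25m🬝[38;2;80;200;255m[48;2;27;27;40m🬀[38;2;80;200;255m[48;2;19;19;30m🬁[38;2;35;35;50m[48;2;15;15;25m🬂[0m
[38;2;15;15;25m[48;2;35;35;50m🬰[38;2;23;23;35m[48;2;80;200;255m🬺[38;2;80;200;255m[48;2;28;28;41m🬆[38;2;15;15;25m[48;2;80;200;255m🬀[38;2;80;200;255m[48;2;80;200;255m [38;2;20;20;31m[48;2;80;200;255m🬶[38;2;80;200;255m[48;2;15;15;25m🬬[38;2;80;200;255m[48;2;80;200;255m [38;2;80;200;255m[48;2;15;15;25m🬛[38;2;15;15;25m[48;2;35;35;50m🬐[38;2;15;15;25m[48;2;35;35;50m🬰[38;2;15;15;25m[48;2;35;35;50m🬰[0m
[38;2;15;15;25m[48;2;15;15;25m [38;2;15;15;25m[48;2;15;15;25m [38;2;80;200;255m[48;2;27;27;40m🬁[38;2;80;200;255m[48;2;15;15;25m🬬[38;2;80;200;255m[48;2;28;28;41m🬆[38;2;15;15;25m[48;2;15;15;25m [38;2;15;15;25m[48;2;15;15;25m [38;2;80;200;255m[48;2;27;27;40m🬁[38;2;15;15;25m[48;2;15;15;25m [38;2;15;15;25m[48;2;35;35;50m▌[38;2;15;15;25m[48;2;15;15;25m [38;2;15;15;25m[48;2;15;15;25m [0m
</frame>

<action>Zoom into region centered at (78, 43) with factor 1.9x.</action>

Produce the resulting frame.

<frame>
[38;2;15;15;25m[48;2;15;15;25m [38;2;15;15;25m[48;2;15;15;25m [38;2;35;35;50m[48;2;15;15;25m▌[38;2;15;15;25m[48;2;15;15;25m [38;2;80;200;255m[48;2;21;21;33m🬊[38;2;80;200;255m[48;2;15;15;25m🬝[38;2;80;200;255m[48;2;15;15;25m🬀[38;2;35;35;50m[48;2;15;15;25m▌[38;2;15;15;25m[48;2;15;15;25m [38;2;15;15;25m[48;2;35;35;50m▌[38;2;15;15;25m[48;2;15;15;25m [38;2;15;15;25m[48;2;15;15;25m [0m
[38;2;15;15;25m[48;2;35;35;50m🬰[38;2;15;15;25m[48;2;35;35;50m🬰[38;2;35;35;50m[48;2;15;15;25m🬛[38;2;15;15;25m[48;2;35;35;50m🬰[38;2;15;15;25m[48;2;35;35;50m🬐[38;2;15;15;25m[48;2;35;35;50m🬰[38;2;15;15;25m[48;2;35;35;50m🬰[38;2;35;35;50m[48;2;15;15;25m🬛[38;2;15;15;25m[48;2;35;35;50m🬰[38;2;15;15;25m[48;2;35;35;50m🬐[38;2;15;15;25m[48;2;35;35;50m🬰[38;2;15;15;25m[48;2;35;35;50m🬰[0m
[38;2;15;15;25m[48;2;15;15;25m [38;2;15;15;25m[48;2;80;200;255m🬝[38;2;35;35;50m[48;2;80;200;255m🬀[38;2;15;15;25m[48;2;80;200;255m🬊[38;2;15;15;25m[48;2;35;35;50m▌[38;2;15;15;25m[48;2;15;15;25m [38;2;15;15;25m[48;2;15;15;25m [38;2;35;35;50m[48;2;15;15;25m▌[38;2;15;15;25m[48;2;15;15;25m [38;2;15;15;25m[48;2;35;35;50m▌[38;2;15;15;25m[48;2;15;15;25m [38;2;15;15;25m[48;2;15;15;25m [0m
[38;2;35;35;50m[48;2;15;15;25m🬂[38;2;35;35;50m[48;2;15;15;25m🬂[38;2;80;200;255m[48;2;28;28;41m🬊[38;2;80;200;255m[48;2;19;19;30m🬀[38;2;35;35;50m[48;2;15;15;25m🬨[38;2;35;35;50m[48;2;15;15;25m🬂[38;2;35;35;50m[48;2;15;15;25m🬂[38;2;35;35;50m[48;2;15;15;25m🬕[38;2;23;23;35m[48;2;80;200;255m🬝[38;2;35;35;50m[48;2;80;200;255m🬀[38;2;80;200;255m[48;2;28;28;41m🬱[38;2;35;35;50m[48;2;15;15;25m🬂[0m
[38;2;21;21;33m[48;2;80;200;255m🬆[38;2;23;23;35m[48;2;80;200;255m🬬[38;2;35;35;50m[48;2;15;15;25m🬛[38;2;23;23;35m[48;2;80;200;255m🬝[38;2;28;28;41m[48;2;80;200;255m🬊[38;2;15;15;25m[48;2;35;35;50m🬰[38;2;15;15;25m[48;2;35;35;50m🬰[38;2;35;35;50m[48;2;15;15;25m🬛[38;2;15;15;25m[48;2;35;35;50m🬰[38;2;80;200;255m[48;2;28;28;41m🬊[38;2;80;200;255m[48;2;23;23;35m🬀[38;2;15;15;25m[48;2;35;35;50m🬰[0m
[38;2;80;200;255m[48;2;15;15;25m🬬[38;2;80;200;255m[48;2;15;15;25m🬆[38;2;35;35;50m[48;2;15;15;25m▌[38;2;80;200;255m[48;2;15;15;25m🬊[38;2;80;200;255m[48;2;35;35;50m🬝[38;2;80;200;255m[48;2;15;15;25m🬀[38;2;15;15;25m[48;2;15;15;25m [38;2;35;35;50m[48;2;15;15;25m▌[38;2;15;15;25m[48;2;15;15;25m [38;2;15;15;25m[48;2;35;35;50m▌[38;2;15;15;25m[48;2;15;15;25m [38;2;15;15;25m[48;2;15;15;25m [0m
</frame>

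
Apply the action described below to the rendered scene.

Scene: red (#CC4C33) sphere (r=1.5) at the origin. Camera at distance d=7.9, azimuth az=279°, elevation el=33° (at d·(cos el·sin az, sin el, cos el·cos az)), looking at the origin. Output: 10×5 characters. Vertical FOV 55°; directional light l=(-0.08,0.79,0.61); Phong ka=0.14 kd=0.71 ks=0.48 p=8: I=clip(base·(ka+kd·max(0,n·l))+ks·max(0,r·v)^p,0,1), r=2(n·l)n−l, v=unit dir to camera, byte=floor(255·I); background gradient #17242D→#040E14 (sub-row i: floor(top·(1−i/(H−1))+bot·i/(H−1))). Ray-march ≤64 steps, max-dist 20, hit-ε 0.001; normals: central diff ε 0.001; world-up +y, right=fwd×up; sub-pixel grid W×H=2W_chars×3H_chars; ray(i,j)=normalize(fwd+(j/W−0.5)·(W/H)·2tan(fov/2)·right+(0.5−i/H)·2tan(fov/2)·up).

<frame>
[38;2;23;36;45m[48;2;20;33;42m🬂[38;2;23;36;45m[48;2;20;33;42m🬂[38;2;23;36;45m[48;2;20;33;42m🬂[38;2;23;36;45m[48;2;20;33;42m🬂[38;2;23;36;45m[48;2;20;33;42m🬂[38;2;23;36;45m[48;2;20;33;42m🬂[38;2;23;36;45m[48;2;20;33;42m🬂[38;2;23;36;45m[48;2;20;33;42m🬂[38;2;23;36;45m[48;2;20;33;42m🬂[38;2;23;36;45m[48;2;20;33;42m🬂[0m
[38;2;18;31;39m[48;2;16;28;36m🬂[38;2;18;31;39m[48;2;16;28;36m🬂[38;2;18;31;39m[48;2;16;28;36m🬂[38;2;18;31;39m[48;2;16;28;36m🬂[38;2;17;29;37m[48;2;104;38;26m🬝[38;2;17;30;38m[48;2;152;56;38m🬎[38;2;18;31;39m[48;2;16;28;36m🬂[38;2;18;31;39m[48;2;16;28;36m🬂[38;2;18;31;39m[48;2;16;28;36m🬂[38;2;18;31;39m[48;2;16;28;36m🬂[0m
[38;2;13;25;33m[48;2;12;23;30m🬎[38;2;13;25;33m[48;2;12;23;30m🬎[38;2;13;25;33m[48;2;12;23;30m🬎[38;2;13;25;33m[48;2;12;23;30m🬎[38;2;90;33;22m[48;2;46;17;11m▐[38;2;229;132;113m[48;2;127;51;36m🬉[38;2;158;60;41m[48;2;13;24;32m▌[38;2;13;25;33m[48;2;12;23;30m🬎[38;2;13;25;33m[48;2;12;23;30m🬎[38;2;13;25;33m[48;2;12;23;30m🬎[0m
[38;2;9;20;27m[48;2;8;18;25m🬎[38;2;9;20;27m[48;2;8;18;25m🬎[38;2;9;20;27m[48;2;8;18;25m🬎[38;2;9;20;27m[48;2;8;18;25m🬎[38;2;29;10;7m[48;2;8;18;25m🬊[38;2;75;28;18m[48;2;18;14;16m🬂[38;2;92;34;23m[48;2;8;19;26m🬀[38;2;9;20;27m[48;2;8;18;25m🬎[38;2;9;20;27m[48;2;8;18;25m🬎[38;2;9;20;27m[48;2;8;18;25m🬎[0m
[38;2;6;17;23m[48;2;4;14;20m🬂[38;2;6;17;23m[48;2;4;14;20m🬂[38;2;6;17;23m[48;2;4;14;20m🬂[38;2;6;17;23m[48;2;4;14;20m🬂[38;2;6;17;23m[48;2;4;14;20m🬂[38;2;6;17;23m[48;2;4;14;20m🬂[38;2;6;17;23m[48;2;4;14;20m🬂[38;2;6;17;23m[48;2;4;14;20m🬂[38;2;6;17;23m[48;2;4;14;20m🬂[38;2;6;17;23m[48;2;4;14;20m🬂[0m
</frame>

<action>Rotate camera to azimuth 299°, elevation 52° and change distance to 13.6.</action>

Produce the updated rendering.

<frame>
[38;2;23;36;45m[48;2;20;33;42m🬂[38;2;23;36;45m[48;2;20;33;42m🬂[38;2;23;36;45m[48;2;20;33;42m🬂[38;2;23;36;45m[48;2;20;33;42m🬂[38;2;23;36;45m[48;2;20;33;42m🬂[38;2;23;36;45m[48;2;20;33;42m🬂[38;2;23;36;45m[48;2;20;33;42m🬂[38;2;23;36;45m[48;2;20;33;42m🬂[38;2;23;36;45m[48;2;20;33;42m🬂[38;2;23;36;45m[48;2;20;33;42m🬂[0m
[38;2;18;31;39m[48;2;16;28;36m🬂[38;2;18;31;39m[48;2;16;28;36m🬂[38;2;18;31;39m[48;2;16;28;36m🬂[38;2;18;31;39m[48;2;16;28;36m🬂[38;2;18;31;39m[48;2;16;28;36m🬂[38;2;18;31;39m[48;2;16;28;36m🬂[38;2;18;31;39m[48;2;16;28;36m🬂[38;2;18;31;39m[48;2;16;28;36m🬂[38;2;18;31;39m[48;2;16;28;36m🬂[38;2;18;31;39m[48;2;16;28;36m🬂[0m
[38;2;13;25;33m[48;2;12;23;30m🬎[38;2;13;25;33m[48;2;12;23;30m🬎[38;2;13;25;33m[48;2;12;23;30m🬎[38;2;13;25;33m[48;2;12;23;30m🬎[38;2;80;30;20m[48;2;13;25;32m🬦[38;2;14;26;34m[48;2;150;59;41m🬁[38;2;13;25;33m[48;2;12;23;30m🬎[38;2;13;25;33m[48;2;12;23;30m🬎[38;2;13;25;33m[48;2;12;23;30m🬎[38;2;13;25;33m[48;2;12;23;30m🬎[0m
[38;2;9;20;27m[48;2;8;18;25m🬎[38;2;9;20;27m[48;2;8;18;25m🬎[38;2;9;20;27m[48;2;8;18;25m🬎[38;2;9;20;27m[48;2;8;18;25m🬎[38;2;9;20;27m[48;2;8;18;25m🬎[38;2;56;21;14m[48;2;8;19;26m🬀[38;2;9;20;27m[48;2;8;18;25m🬎[38;2;9;20;27m[48;2;8;18;25m🬎[38;2;9;20;27m[48;2;8;18;25m🬎[38;2;9;20;27m[48;2;8;18;25m🬎[0m
[38;2;6;17;23m[48;2;4;14;20m🬂[38;2;6;17;23m[48;2;4;14;20m🬂[38;2;6;17;23m[48;2;4;14;20m🬂[38;2;6;17;23m[48;2;4;14;20m🬂[38;2;6;17;23m[48;2;4;14;20m🬂[38;2;6;17;23m[48;2;4;14;20m🬂[38;2;6;17;23m[48;2;4;14;20m🬂[38;2;6;17;23m[48;2;4;14;20m🬂[38;2;6;17;23m[48;2;4;14;20m🬂[38;2;6;17;23m[48;2;4;14;20m🬂[0m
</frame>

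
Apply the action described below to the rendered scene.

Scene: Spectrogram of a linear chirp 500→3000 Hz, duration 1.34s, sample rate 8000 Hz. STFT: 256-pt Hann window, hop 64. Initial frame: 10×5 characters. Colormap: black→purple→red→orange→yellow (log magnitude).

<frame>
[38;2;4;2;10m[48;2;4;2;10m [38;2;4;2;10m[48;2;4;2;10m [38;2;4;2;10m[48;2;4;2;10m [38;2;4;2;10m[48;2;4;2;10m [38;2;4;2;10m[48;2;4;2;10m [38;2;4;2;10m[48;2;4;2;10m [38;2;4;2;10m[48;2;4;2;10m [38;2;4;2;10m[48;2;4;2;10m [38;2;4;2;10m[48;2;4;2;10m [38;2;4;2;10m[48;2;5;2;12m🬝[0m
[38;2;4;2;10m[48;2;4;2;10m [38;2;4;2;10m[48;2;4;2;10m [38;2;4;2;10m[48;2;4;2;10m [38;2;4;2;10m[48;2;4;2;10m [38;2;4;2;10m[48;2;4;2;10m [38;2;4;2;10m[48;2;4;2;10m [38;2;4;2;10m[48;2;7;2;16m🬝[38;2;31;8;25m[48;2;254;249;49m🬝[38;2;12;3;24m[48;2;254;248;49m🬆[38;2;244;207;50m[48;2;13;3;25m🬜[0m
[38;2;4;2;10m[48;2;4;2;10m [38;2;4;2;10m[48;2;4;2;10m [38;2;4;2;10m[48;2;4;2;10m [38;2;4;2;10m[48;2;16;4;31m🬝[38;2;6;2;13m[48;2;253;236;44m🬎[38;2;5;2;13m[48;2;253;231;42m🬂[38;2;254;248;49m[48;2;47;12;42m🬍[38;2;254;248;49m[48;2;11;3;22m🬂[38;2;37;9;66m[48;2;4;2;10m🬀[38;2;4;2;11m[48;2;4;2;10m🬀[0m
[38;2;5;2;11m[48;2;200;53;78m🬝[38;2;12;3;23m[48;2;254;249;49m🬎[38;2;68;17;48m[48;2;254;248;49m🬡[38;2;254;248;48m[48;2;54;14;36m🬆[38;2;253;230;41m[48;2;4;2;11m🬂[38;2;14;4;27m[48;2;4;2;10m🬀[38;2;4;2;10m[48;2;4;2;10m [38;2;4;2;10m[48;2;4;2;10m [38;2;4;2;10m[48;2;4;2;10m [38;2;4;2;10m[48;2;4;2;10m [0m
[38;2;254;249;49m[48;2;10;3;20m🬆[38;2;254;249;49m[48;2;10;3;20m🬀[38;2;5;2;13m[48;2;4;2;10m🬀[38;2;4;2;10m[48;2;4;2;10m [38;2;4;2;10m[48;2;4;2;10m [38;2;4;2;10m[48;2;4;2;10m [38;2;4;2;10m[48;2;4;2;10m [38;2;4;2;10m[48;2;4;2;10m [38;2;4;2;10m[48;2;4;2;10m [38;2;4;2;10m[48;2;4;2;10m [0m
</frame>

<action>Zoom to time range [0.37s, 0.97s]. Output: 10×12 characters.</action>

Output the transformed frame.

<frame>
[38;2;4;2;10m[48;2;4;2;10m [38;2;4;2;10m[48;2;4;2;10m [38;2;4;2;10m[48;2;4;2;10m [38;2;4;2;10m[48;2;4;2;10m [38;2;4;2;10m[48;2;4;2;10m [38;2;4;2;10m[48;2;4;2;10m [38;2;4;2;10m[48;2;4;2;10m [38;2;4;2;10m[48;2;4;2;10m [38;2;4;2;10m[48;2;4;2;10m [38;2;4;2;10m[48;2;4;2;10m [0m
[38;2;4;2;10m[48;2;4;2;10m [38;2;4;2;10m[48;2;4;2;10m [38;2;4;2;10m[48;2;4;2;10m [38;2;4;2;10m[48;2;4;2;10m [38;2;4;2;10m[48;2;4;2;10m [38;2;4;2;10m[48;2;4;2;10m [38;2;4;2;10m[48;2;4;2;10m [38;2;4;2;10m[48;2;4;2;10m [38;2;4;2;10m[48;2;4;2;10m [38;2;4;2;10m[48;2;4;2;10m [0m
[38;2;4;2;10m[48;2;4;2;10m [38;2;4;2;10m[48;2;4;2;10m [38;2;4;2;10m[48;2;4;2;10m [38;2;4;2;10m[48;2;4;2;10m [38;2;4;2;10m[48;2;4;2;10m [38;2;4;2;10m[48;2;4;2;10m [38;2;4;2;10m[48;2;4;2;10m [38;2;4;2;10m[48;2;4;2;10m [38;2;4;2;10m[48;2;4;2;10m [38;2;4;2;10m[48;2;4;2;10m [0m
[38;2;4;2;10m[48;2;4;2;10m [38;2;4;2;10m[48;2;4;2;10m [38;2;4;2;10m[48;2;4;2;10m [38;2;4;2;10m[48;2;4;2;10m [38;2;4;2;10m[48;2;4;2;10m [38;2;4;2;10m[48;2;4;2;10m [38;2;4;2;10m[48;2;4;2;10m [38;2;4;2;10m[48;2;4;2;10m [38;2;4;2;10m[48;2;4;2;10m [38;2;4;2;10m[48;2;4;2;10m [0m
[38;2;4;2;10m[48;2;4;2;10m [38;2;4;2;10m[48;2;4;2;10m [38;2;4;2;10m[48;2;4;2;10m [38;2;4;2;10m[48;2;4;2;10m [38;2;4;2;10m[48;2;4;2;10m [38;2;4;2;10m[48;2;4;2;10m [38;2;4;2;10m[48;2;4;2;10m [38;2;4;2;10m[48;2;4;2;11m🬎[38;2;4;2;10m[48;2;7;2;16m🬝[38;2;7;2;16m[48;2;94;23;87m🬝[0m
[38;2;4;2;10m[48;2;4;2;10m [38;2;4;2;10m[48;2;4;2;10m [38;2;4;2;10m[48;2;4;2;10m [38;2;4;2;10m[48;2;4;2;10m [38;2;4;2;10m[48;2;5;2;12m🬝[38;2;4;2;10m[48;2;10;3;21m🬝[38;2;10;3;21m[48;2;175;45;81m🬝[38;2;22;5;36m[48;2;254;248;49m🬎[38;2;23;5;41m[48;2;253;232;42m🬂[38;2;249;218;43m[48;2;87;22;56m🬎[0m
[38;2;4;2;10m[48;2;4;2;10m [38;2;4;2;10m[48;2;5;2;12m🬝[38;2;4;2;11m[48;2;10;3;21m🬝[38;2;8;2;17m[48;2;170;43;82m🬝[38;2;13;3;26m[48;2;240;184;50m🬆[38;2;70;17;61m[48;2;244;207;50m🬂[38;2;253;231;41m[48;2;23;5;42m🬎[38;2;249;195;33m[48;2;34;8;36m🬂[38;2;48;11;84m[48;2;7;2;15m🬀[38;2;7;2;15m[48;2;4;2;10m🬀[0m
[38;2;12;3;24m[48;2;251;180;21m🬝[38;2;15;3;28m[48;2;239;189;54m🬆[38;2;34;8;60m[48;2;250;208;37m🬀[38;2;248;215;45m[48;2;26;6;47m🬎[38;2;253;228;41m[48;2;13;3;26m🬂[38;2;50;11;87m[48;2;6;2;14m🬀[38;2;7;2;16m[48;2;4;2;10m🬀[38;2;5;2;11m[48;2;4;2;10m🬀[38;2;4;2;10m[48;2;4;2;10m [38;2;4;2;10m[48;2;4;2;10m [0m
[38;2;249;217;44m[48;2;13;3;25m🬎[38;2;229;152;59m[48;2;13;3;26m🬂[38;2;23;6;43m[48;2;5;2;13m🬀[38;2;5;2;13m[48;2;4;2;10m🬂[38;2;4;2;11m[48;2;4;2;10m🬀[38;2;4;2;10m[48;2;4;2;10m [38;2;4;2;10m[48;2;4;2;10m [38;2;4;2;10m[48;2;4;2;10m [38;2;4;2;10m[48;2;4;2;10m [38;2;4;2;10m[48;2;4;2;10m [0m
[38;2;5;2;11m[48;2;4;2;10m🬂[38;2;4;2;10m[48;2;4;2;10m [38;2;4;2;10m[48;2;4;2;10m [38;2;4;2;10m[48;2;4;2;10m [38;2;4;2;10m[48;2;4;2;10m [38;2;4;2;10m[48;2;4;2;10m [38;2;4;2;10m[48;2;4;2;10m [38;2;4;2;10m[48;2;4;2;10m [38;2;4;2;10m[48;2;4;2;10m [38;2;4;2;10m[48;2;4;2;10m [0m
[38;2;4;2;10m[48;2;4;2;10m [38;2;4;2;10m[48;2;4;2;10m [38;2;4;2;10m[48;2;4;2;10m [38;2;4;2;10m[48;2;4;2;10m [38;2;4;2;10m[48;2;4;2;10m [38;2;4;2;10m[48;2;4;2;10m [38;2;4;2;10m[48;2;4;2;10m [38;2;4;2;10m[48;2;4;2;10m [38;2;4;2;10m[48;2;4;2;10m [38;2;4;2;10m[48;2;4;2;10m [0m
[38;2;4;2;10m[48;2;4;2;10m [38;2;4;2;10m[48;2;4;2;10m [38;2;4;2;10m[48;2;4;2;10m [38;2;4;2;10m[48;2;4;2;10m [38;2;4;2;10m[48;2;4;2;10m [38;2;4;2;10m[48;2;4;2;10m [38;2;4;2;10m[48;2;4;2;10m [38;2;4;2;10m[48;2;4;2;10m [38;2;4;2;10m[48;2;4;2;10m [38;2;4;2;10m[48;2;4;2;10m [0m
</frame>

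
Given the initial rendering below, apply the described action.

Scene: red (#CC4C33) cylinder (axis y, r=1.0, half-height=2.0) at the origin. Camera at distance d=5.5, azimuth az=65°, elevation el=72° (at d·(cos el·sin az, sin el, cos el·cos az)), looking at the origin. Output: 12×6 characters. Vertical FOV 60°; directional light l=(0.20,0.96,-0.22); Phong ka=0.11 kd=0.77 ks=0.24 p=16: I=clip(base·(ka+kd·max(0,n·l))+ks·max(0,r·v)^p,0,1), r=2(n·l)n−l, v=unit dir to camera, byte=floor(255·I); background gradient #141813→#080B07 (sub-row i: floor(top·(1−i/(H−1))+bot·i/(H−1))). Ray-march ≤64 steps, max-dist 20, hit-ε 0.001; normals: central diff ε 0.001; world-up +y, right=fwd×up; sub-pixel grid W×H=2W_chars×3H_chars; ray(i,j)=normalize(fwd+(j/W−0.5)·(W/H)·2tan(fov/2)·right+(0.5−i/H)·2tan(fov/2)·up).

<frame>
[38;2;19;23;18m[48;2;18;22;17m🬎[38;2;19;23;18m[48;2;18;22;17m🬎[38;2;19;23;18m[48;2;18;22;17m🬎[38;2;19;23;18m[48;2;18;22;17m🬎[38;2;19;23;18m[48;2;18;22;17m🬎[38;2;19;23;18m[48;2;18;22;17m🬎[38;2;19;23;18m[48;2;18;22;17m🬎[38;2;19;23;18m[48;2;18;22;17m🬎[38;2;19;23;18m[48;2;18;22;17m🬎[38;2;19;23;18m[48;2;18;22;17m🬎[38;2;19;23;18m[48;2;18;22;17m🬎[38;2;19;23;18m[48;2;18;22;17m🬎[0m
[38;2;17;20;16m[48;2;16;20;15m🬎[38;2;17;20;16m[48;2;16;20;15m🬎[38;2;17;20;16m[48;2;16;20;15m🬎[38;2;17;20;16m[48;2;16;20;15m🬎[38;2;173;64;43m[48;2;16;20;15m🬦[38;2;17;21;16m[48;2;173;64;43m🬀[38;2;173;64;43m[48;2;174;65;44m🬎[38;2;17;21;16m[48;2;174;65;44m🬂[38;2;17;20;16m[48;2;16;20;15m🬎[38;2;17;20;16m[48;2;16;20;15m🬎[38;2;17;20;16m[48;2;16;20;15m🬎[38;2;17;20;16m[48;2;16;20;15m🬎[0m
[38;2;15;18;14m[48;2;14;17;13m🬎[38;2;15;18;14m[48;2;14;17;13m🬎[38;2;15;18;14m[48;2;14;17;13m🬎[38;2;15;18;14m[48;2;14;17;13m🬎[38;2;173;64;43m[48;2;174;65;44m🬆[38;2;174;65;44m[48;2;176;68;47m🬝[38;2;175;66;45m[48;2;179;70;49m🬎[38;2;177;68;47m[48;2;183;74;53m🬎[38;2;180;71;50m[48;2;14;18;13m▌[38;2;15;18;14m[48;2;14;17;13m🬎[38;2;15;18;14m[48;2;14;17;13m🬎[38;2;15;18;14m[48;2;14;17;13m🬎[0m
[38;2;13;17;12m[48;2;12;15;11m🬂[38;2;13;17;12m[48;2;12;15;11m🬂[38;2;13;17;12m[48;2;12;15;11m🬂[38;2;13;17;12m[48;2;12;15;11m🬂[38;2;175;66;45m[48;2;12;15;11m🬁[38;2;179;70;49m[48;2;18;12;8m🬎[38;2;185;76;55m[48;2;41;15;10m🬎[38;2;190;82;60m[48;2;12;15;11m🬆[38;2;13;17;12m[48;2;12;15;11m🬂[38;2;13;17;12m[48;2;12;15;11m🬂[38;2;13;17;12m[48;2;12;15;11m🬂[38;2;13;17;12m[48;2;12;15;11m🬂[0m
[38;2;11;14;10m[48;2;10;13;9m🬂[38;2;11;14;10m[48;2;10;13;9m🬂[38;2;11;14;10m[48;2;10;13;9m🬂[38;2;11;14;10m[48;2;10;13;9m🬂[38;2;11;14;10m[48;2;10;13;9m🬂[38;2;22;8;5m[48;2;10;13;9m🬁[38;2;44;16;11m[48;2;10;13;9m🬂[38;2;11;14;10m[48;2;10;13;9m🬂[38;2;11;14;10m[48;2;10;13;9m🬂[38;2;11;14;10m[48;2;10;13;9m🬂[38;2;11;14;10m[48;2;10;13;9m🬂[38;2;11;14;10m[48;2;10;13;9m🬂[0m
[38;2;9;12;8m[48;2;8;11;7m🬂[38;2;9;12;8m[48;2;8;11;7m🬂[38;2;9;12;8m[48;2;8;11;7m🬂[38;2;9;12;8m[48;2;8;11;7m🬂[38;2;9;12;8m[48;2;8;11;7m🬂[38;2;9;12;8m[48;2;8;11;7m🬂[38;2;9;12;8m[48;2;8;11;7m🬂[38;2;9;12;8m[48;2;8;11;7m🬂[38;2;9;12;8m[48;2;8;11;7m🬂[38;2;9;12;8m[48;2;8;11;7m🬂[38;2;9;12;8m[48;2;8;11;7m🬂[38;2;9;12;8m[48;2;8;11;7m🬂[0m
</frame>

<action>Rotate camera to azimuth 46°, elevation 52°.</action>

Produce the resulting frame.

<frame>
[38;2;19;23;18m[48;2;18;22;17m🬎[38;2;19;23;18m[48;2;18;22;17m🬎[38;2;19;23;18m[48;2;18;22;17m🬎[38;2;19;23;18m[48;2;18;22;17m🬎[38;2;19;23;18m[48;2;18;22;17m🬎[38;2;19;23;18m[48;2;18;22;17m🬎[38;2;19;23;18m[48;2;18;22;17m🬎[38;2;19;23;18m[48;2;18;22;17m🬎[38;2;19;23;18m[48;2;18;22;17m🬎[38;2;19;23;18m[48;2;18;22;17m🬎[38;2;19;23;18m[48;2;18;22;17m🬎[38;2;19;23;18m[48;2;18;22;17m🬎[0m
[38;2;17;20;16m[48;2;16;20;15m🬎[38;2;17;20;16m[48;2;16;20;15m🬎[38;2;17;20;16m[48;2;16;20;15m🬎[38;2;17;20;16m[48;2;16;20;15m🬎[38;2;173;64;43m[48;2;16;20;15m▐[38;2;173;64;43m[48;2;173;64;43m [38;2;173;64;43m[48;2;173;64;43m [38;2;173;64;43m[48;2;173;64;43m [38;2;17;20;16m[48;2;16;20;15m🬎[38;2;17;20;16m[48;2;16;20;15m🬎[38;2;17;20;16m[48;2;16;20;15m🬎[38;2;17;20;16m[48;2;16;20;15m🬎[0m
[38;2;15;18;14m[48;2;14;17;13m🬎[38;2;15;18;14m[48;2;14;17;13m🬎[38;2;15;18;14m[48;2;14;17;13m🬎[38;2;15;18;14m[48;2;14;17;13m🬎[38;2;173;64;43m[48;2;17;14;10m🬁[38;2;173;64;43m[48;2;22;8;5m🬂[38;2;173;64;43m[48;2;26;9;6m🬂[38;2;173;64;43m[48;2;49;18;11m🬂[38;2;15;18;14m[48;2;14;17;13m🬎[38;2;15;18;14m[48;2;14;17;13m🬎[38;2;15;18;14m[48;2;14;17;13m🬎[38;2;15;18;14m[48;2;14;17;13m🬎[0m
[38;2;13;17;12m[48;2;12;15;11m🬂[38;2;13;17;12m[48;2;12;15;11m🬂[38;2;13;17;12m[48;2;12;15;11m🬂[38;2;13;17;12m[48;2;12;15;11m🬂[38;2;13;17;12m[48;2;12;15;11m🬂[38;2;22;8;5m[48;2;22;8;5m [38;2;22;8;5m[48;2;33;12;8m▌[38;2;48;18;11m[48;2;12;16;11m▌[38;2;13;17;12m[48;2;12;15;11m🬂[38;2;13;17;12m[48;2;12;15;11m🬂[38;2;13;17;12m[48;2;12;15;11m🬂[38;2;13;17;12m[48;2;12;15;11m🬂[0m
[38;2;11;14;10m[48;2;10;13;9m🬂[38;2;11;14;10m[48;2;10;13;9m🬂[38;2;11;14;10m[48;2;10;13;9m🬂[38;2;11;14;10m[48;2;10;13;9m🬂[38;2;11;14;10m[48;2;10;13;9m🬂[38;2;22;8;5m[48;2;10;13;9m🬊[38;2;37;13;9m[48;2;16;10;7m🬉[38;2;56;21;14m[48;2;10;13;9m🬀[38;2;11;14;10m[48;2;10;13;9m🬂[38;2;11;14;10m[48;2;10;13;9m🬂[38;2;11;14;10m[48;2;10;13;9m🬂[38;2;11;14;10m[48;2;10;13;9m🬂[0m
[38;2;9;12;8m[48;2;8;11;7m🬂[38;2;9;12;8m[48;2;8;11;7m🬂[38;2;9;12;8m[48;2;8;11;7m🬂[38;2;9;12;8m[48;2;8;11;7m🬂[38;2;9;12;8m[48;2;8;11;7m🬂[38;2;9;12;8m[48;2;8;11;7m🬂[38;2;9;12;8m[48;2;8;11;7m🬂[38;2;9;12;8m[48;2;8;11;7m🬂[38;2;9;12;8m[48;2;8;11;7m🬂[38;2;9;12;8m[48;2;8;11;7m🬂[38;2;9;12;8m[48;2;8;11;7m🬂[38;2;9;12;8m[48;2;8;11;7m🬂[0m
</frame>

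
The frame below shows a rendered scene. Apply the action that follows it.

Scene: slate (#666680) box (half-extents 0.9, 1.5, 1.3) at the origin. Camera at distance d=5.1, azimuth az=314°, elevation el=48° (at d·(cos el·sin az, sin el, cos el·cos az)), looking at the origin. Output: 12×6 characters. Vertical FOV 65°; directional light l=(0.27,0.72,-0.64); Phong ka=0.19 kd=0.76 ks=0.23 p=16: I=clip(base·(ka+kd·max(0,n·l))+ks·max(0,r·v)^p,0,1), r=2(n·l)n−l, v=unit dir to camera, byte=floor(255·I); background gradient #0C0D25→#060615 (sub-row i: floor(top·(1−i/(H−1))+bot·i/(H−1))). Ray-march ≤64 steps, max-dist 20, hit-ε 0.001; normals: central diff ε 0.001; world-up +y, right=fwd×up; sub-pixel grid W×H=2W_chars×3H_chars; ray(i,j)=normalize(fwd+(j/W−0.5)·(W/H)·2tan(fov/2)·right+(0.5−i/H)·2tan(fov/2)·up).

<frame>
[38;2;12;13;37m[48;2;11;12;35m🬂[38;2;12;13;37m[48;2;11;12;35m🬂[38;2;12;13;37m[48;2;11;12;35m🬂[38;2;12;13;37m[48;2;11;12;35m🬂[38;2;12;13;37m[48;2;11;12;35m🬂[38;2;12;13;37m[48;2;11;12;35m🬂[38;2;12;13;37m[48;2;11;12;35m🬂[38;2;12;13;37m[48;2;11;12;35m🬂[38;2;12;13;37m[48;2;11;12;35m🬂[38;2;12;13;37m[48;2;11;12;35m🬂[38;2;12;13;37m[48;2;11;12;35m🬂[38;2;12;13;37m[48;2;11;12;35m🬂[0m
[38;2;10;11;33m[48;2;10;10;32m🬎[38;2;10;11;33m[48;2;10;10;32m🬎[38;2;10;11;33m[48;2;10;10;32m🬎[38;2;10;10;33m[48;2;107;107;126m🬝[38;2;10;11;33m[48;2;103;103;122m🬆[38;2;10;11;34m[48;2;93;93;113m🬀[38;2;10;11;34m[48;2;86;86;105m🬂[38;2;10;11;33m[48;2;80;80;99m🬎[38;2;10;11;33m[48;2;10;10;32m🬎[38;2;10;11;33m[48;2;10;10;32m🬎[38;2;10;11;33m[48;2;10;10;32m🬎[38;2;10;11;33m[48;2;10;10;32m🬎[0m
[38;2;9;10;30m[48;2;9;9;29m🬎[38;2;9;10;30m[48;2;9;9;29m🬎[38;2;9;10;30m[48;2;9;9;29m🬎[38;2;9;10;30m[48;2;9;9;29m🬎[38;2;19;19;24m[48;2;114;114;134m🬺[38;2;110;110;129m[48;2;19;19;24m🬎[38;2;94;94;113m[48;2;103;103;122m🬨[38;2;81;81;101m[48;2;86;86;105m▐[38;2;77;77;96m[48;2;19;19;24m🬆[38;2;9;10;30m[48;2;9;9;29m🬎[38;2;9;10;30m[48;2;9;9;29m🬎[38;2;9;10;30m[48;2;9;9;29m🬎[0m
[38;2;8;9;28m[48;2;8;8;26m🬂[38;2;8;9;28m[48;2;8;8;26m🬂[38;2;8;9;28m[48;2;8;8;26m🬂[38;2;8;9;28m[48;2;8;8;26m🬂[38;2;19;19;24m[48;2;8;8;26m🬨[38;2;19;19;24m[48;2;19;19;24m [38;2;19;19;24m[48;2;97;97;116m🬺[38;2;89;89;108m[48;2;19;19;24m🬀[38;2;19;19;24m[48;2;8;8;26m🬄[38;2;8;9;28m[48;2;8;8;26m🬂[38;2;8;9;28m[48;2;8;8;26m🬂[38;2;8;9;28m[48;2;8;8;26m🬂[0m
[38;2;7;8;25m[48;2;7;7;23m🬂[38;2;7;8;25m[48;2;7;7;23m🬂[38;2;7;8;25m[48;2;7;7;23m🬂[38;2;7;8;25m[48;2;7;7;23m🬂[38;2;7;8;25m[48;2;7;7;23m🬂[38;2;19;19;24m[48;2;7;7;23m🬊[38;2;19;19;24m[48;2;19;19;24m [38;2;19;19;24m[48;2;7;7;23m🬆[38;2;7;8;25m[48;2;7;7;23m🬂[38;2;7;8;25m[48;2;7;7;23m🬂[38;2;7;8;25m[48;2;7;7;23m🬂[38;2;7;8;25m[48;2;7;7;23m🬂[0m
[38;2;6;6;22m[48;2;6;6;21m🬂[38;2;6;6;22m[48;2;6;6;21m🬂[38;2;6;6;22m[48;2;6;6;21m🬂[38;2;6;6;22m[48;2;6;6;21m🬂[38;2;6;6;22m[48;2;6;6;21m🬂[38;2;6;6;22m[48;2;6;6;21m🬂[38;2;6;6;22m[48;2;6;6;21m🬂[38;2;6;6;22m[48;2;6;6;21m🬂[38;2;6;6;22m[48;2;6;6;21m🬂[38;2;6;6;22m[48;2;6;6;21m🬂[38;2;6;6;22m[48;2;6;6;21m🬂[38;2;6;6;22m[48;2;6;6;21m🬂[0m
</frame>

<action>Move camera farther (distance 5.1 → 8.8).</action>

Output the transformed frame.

<frame>
[38;2;12;13;37m[48;2;11;12;35m🬂[38;2;12;13;37m[48;2;11;12;35m🬂[38;2;12;13;37m[48;2;11;12;35m🬂[38;2;12;13;37m[48;2;11;12;35m🬂[38;2;12;13;37m[48;2;11;12;35m🬂[38;2;12;13;37m[48;2;11;12;35m🬂[38;2;12;13;37m[48;2;11;12;35m🬂[38;2;12;13;37m[48;2;11;12;35m🬂[38;2;12;13;37m[48;2;11;12;35m🬂[38;2;12;13;37m[48;2;11;12;35m🬂[38;2;12;13;37m[48;2;11;12;35m🬂[38;2;12;13;37m[48;2;11;12;35m🬂[0m
[38;2;10;11;33m[48;2;10;10;32m🬎[38;2;10;11;33m[48;2;10;10;32m🬎[38;2;10;11;33m[48;2;10;10;32m🬎[38;2;10;11;33m[48;2;10;10;32m🬎[38;2;10;11;33m[48;2;10;10;32m🬎[38;2;10;11;33m[48;2;10;10;32m🬎[38;2;10;11;33m[48;2;10;10;32m🬎[38;2;10;11;33m[48;2;10;10;32m🬎[38;2;10;11;33m[48;2;10;10;32m🬎[38;2;10;11;33m[48;2;10;10;32m🬎[38;2;10;11;33m[48;2;10;10;32m🬎[38;2;10;11;33m[48;2;10;10;32m🬎[0m
[38;2;9;10;30m[48;2;9;9;29m🬎[38;2;9;10;30m[48;2;9;9;29m🬎[38;2;9;10;30m[48;2;9;9;29m🬎[38;2;9;10;30m[48;2;9;9;29m🬎[38;2;9;10;30m[48;2;9;9;29m🬎[38;2;14;14;27m[48;2;111;111;130m🬐[38;2;9;10;31m[48;2;98;98;117m🬁[38;2;87;87;106m[48;2;9;9;30m🬓[38;2;9;10;30m[48;2;9;9;29m🬎[38;2;9;10;30m[48;2;9;9;29m🬎[38;2;9;10;30m[48;2;9;9;29m🬎[38;2;9;10;30m[48;2;9;9;29m🬎[0m
[38;2;8;9;28m[48;2;8;8;26m🬂[38;2;8;9;28m[48;2;8;8;26m🬂[38;2;8;9;28m[48;2;8;8;26m🬂[38;2;8;9;28m[48;2;8;8;26m🬂[38;2;8;9;28m[48;2;8;8;26m🬂[38;2;19;19;24m[48;2;8;8;26m🬬[38;2;19;19;24m[48;2;97;97;116m🬺[38;2;19;19;24m[48;2;8;8;26m🬄[38;2;8;9;28m[48;2;8;8;26m🬂[38;2;8;9;28m[48;2;8;8;26m🬂[38;2;8;9;28m[48;2;8;8;26m🬂[38;2;8;9;28m[48;2;8;8;26m🬂[0m
[38;2;7;8;25m[48;2;7;7;23m🬂[38;2;7;8;25m[48;2;7;7;23m🬂[38;2;7;8;25m[48;2;7;7;23m🬂[38;2;7;8;25m[48;2;7;7;23m🬂[38;2;7;8;25m[48;2;7;7;23m🬂[38;2;7;8;25m[48;2;7;7;23m🬂[38;2;19;19;24m[48;2;7;7;23m🬀[38;2;7;8;25m[48;2;7;7;23m🬂[38;2;7;8;25m[48;2;7;7;23m🬂[38;2;7;8;25m[48;2;7;7;23m🬂[38;2;7;8;25m[48;2;7;7;23m🬂[38;2;7;8;25m[48;2;7;7;23m🬂[0m
[38;2;6;6;22m[48;2;6;6;21m🬂[38;2;6;6;22m[48;2;6;6;21m🬂[38;2;6;6;22m[48;2;6;6;21m🬂[38;2;6;6;22m[48;2;6;6;21m🬂[38;2;6;6;22m[48;2;6;6;21m🬂[38;2;6;6;22m[48;2;6;6;21m🬂[38;2;6;6;22m[48;2;6;6;21m🬂[38;2;6;6;22m[48;2;6;6;21m🬂[38;2;6;6;22m[48;2;6;6;21m🬂[38;2;6;6;22m[48;2;6;6;21m🬂[38;2;6;6;22m[48;2;6;6;21m🬂[38;2;6;6;22m[48;2;6;6;21m🬂[0m
</frame>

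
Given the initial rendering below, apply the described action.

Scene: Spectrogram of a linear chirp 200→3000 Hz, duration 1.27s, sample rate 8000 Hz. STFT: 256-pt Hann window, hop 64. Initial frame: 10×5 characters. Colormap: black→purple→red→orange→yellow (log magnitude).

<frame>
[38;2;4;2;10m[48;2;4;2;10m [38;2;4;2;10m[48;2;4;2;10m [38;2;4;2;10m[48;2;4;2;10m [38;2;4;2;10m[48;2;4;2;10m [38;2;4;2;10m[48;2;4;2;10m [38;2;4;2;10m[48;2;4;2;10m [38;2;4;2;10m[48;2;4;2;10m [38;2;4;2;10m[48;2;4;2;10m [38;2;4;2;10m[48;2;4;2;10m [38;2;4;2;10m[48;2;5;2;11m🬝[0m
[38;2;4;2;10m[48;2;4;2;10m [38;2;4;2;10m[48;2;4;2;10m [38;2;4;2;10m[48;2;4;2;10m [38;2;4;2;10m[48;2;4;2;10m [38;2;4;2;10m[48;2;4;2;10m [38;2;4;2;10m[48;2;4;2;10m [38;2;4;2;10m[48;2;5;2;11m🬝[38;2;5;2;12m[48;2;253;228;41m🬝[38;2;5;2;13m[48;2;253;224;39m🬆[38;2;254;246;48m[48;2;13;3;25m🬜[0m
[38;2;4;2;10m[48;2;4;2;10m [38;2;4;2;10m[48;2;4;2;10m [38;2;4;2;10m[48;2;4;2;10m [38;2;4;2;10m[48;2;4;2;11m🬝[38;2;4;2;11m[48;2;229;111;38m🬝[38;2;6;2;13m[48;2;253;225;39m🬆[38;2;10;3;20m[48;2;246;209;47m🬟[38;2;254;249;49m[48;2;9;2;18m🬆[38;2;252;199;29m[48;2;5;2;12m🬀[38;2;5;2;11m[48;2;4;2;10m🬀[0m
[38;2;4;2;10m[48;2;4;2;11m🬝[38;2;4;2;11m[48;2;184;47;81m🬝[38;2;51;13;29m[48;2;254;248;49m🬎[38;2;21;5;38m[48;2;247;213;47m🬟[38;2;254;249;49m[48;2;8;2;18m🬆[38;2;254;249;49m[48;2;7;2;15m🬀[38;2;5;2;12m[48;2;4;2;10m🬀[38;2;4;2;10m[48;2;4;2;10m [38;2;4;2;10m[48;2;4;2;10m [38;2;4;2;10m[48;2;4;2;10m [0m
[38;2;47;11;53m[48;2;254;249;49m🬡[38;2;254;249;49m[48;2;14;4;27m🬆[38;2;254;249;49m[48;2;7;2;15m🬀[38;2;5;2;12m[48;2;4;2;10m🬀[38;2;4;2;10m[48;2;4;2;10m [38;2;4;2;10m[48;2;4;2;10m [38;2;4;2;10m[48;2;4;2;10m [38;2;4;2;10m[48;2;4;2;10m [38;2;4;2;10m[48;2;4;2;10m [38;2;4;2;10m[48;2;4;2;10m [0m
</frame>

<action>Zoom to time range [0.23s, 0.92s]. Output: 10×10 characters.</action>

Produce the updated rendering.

<frame>
[38;2;4;2;10m[48;2;4;2;10m [38;2;4;2;10m[48;2;4;2;10m [38;2;4;2;10m[48;2;4;2;10m [38;2;4;2;10m[48;2;4;2;10m [38;2;4;2;10m[48;2;4;2;10m [38;2;4;2;10m[48;2;4;2;10m [38;2;4;2;10m[48;2;4;2;10m [38;2;4;2;10m[48;2;4;2;10m [38;2;4;2;10m[48;2;4;2;10m [38;2;4;2;10m[48;2;4;2;10m [0m
[38;2;4;2;10m[48;2;4;2;10m [38;2;4;2;10m[48;2;4;2;10m [38;2;4;2;10m[48;2;4;2;10m [38;2;4;2;10m[48;2;4;2;10m [38;2;4;2;10m[48;2;4;2;10m [38;2;4;2;10m[48;2;4;2;10m [38;2;4;2;10m[48;2;4;2;10m [38;2;4;2;10m[48;2;4;2;10m [38;2;4;2;10m[48;2;4;2;10m [38;2;4;2;10m[48;2;4;2;10m [0m
[38;2;4;2;10m[48;2;4;2;10m [38;2;4;2;10m[48;2;4;2;10m [38;2;4;2;10m[48;2;4;2;10m [38;2;4;2;10m[48;2;4;2;10m [38;2;4;2;10m[48;2;4;2;10m [38;2;4;2;10m[48;2;4;2;10m [38;2;4;2;10m[48;2;4;2;10m [38;2;4;2;10m[48;2;4;2;10m [38;2;4;2;10m[48;2;4;2;10m [38;2;4;2;10m[48;2;4;2;10m [0m
[38;2;4;2;10m[48;2;4;2;10m [38;2;4;2;10m[48;2;4;2;10m [38;2;4;2;10m[48;2;4;2;10m [38;2;4;2;10m[48;2;4;2;10m [38;2;4;2;10m[48;2;4;2;10m [38;2;4;2;10m[48;2;4;2;10m [38;2;4;2;10m[48;2;4;2;10m [38;2;4;2;10m[48;2;4;2;10m [38;2;4;2;10m[48;2;4;2;10m [38;2;4;2;10m[48;2;6;2;14m🬝[0m
[38;2;4;2;10m[48;2;4;2;10m [38;2;4;2;10m[48;2;4;2;10m [38;2;4;2;10m[48;2;4;2;10m [38;2;4;2;10m[48;2;4;2;10m [38;2;4;2;10m[48;2;4;2;10m [38;2;4;2;10m[48;2;4;2;10m [38;2;4;2;10m[48;2;5;2;12m🬝[38;2;5;2;11m[48;2;18;4;33m🬝[38;2;7;2;16m[48;2;231;158;58m🬎[38;2;61;15;52m[48;2;254;248;48m🬆[0m
[38;2;4;2;10m[48;2;4;2;10m [38;2;4;2;10m[48;2;4;2;10m [38;2;4;2;10m[48;2;4;2;10m [38;2;4;2;10m[48;2;4;2;11m🬝[38;2;4;2;10m[48;2;9;3;19m🬝[38;2;12;3;23m[48;2;251;174;19m🬝[38;2;23;5;42m[48;2;253;240;46m🬆[38;2;253;237;44m[48;2;88;22;77m🬜[38;2;249;209;40m[48;2;14;3;28m🬆[38;2;203;58;75m[48;2;7;2;16m🬀[0m
[38;2;4;2;10m[48;2;4;2;10m [38;2;4;2;10m[48;2;6;2;14m🬝[38;2;7;2;16m[48;2;157;40;82m🬝[38;2;10;3;21m[48;2;241;194;51m🬆[38;2;112;28;70m[48;2;253;242;46m🬟[38;2;253;234;43m[48;2;19;4;35m🬆[38;2;254;240;46m[48;2;21;5;28m🬀[38;2;11;3;21m[48;2;4;2;10m🬀[38;2;5;2;11m[48;2;4;2;10m🬀[38;2;4;2;10m[48;2;4;2;10m [0m
[38;2;45;11;34m[48;2;254;240;45m🬎[38;2;35;8;54m[48;2;249;216;44m🬂[38;2;253;230;41m[48;2;15;4;30m🬎[38;2;242;181;42m[48;2;14;4;27m🬂[38;2;23;6;42m[48;2;4;2;11m🬀[38;2;5;2;11m[48;2;4;2;10m🬀[38;2;4;2;10m[48;2;4;2;10m [38;2;4;2;10m[48;2;4;2;10m [38;2;4;2;10m[48;2;4;2;10m [38;2;4;2;10m[48;2;4;2;10m [0m
[38;2;253;220;37m[48;2;21;5;33m🬂[38;2;39;9;68m[48;2;5;2;13m🬀[38;2;5;2;12m[48;2;4;2;10m🬀[38;2;4;2;10m[48;2;4;2;10m [38;2;4;2;10m[48;2;4;2;10m [38;2;4;2;10m[48;2;4;2;10m [38;2;4;2;10m[48;2;4;2;10m [38;2;4;2;10m[48;2;4;2;10m [38;2;4;2;10m[48;2;4;2;10m [38;2;4;2;10m[48;2;4;2;10m [0m
[38;2;4;2;10m[48;2;4;2;10m [38;2;4;2;10m[48;2;4;2;10m [38;2;4;2;10m[48;2;4;2;10m [38;2;4;2;10m[48;2;4;2;10m [38;2;4;2;10m[48;2;4;2;10m [38;2;4;2;10m[48;2;4;2;10m [38;2;4;2;10m[48;2;4;2;10m [38;2;4;2;10m[48;2;4;2;10m [38;2;4;2;10m[48;2;4;2;10m [38;2;4;2;10m[48;2;4;2;10m [0m
</frame>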